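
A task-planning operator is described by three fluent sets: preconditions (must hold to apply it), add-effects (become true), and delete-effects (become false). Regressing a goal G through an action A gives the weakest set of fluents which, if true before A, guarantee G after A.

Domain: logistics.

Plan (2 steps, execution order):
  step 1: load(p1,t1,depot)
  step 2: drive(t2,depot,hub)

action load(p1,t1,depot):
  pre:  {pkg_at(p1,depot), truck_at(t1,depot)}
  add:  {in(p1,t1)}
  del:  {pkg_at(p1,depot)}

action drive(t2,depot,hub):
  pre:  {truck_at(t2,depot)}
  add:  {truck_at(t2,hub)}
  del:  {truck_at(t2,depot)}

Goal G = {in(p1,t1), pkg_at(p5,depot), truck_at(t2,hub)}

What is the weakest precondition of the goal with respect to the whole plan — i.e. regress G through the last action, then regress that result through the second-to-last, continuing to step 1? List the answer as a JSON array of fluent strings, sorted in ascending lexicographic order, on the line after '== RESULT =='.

Regress step by step:
  through step 2 (drive(t2,depot,hub)): drop {truck_at(t2,hub)}, keep {in(p1,t1), pkg_at(p5,depot)}, require {truck_at(t2,depot)}
    → {in(p1,t1), pkg_at(p5,depot), truck_at(t2,depot)}
  through step 1 (load(p1,t1,depot)): drop {in(p1,t1)}, keep {pkg_at(p5,depot), truck_at(t2,depot)}, require {pkg_at(p1,depot), truck_at(t1,depot)}
    → {pkg_at(p1,depot), pkg_at(p5,depot), truck_at(t1,depot), truck_at(t2,depot)}

== RESULT ==
["pkg_at(p1,depot)", "pkg_at(p5,depot)", "truck_at(t1,depot)", "truck_at(t2,depot)"]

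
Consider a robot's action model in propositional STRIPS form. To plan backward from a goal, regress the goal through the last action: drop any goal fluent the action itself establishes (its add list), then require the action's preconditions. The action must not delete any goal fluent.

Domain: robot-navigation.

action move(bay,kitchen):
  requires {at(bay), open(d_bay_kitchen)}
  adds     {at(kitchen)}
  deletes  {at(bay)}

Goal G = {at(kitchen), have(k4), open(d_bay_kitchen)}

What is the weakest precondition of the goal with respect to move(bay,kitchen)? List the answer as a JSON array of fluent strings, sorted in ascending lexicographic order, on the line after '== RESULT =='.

Regress:
  G ∩ del = {}  (empty — regression defined)
  G \ add = {at(kitchen), have(k4), open(d_bay_kitchen)} \ {at(kitchen)} = {have(k4), open(d_bay_kitchen)}
  ∪ pre   = {have(k4), open(d_bay_kitchen)} ∪ {at(bay), open(d_bay_kitchen)}
          = {at(bay), have(k4), open(d_bay_kitchen)}

== RESULT ==
["at(bay)", "have(k4)", "open(d_bay_kitchen)"]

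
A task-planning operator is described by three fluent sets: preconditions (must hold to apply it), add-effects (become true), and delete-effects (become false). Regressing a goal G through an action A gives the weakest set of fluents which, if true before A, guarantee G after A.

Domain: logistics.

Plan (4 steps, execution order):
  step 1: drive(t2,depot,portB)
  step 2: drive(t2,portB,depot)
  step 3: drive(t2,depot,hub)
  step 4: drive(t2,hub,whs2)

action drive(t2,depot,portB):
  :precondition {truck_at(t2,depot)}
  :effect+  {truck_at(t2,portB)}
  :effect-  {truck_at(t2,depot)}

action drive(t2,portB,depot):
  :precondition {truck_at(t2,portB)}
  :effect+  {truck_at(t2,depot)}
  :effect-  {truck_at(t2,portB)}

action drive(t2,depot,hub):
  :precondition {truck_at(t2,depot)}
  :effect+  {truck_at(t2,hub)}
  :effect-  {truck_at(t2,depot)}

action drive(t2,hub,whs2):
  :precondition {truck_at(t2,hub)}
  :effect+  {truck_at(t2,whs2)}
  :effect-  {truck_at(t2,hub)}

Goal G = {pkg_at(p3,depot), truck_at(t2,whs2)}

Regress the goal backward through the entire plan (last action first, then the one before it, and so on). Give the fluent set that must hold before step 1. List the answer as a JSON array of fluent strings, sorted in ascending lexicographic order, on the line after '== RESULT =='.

Work backward from the goal:
  through step 4 (drive(t2,hub,whs2)): drop {truck_at(t2,whs2)}, keep {pkg_at(p3,depot)}, require {truck_at(t2,hub)}
    → {pkg_at(p3,depot), truck_at(t2,hub)}
  through step 3 (drive(t2,depot,hub)): drop {truck_at(t2,hub)}, keep {pkg_at(p3,depot)}, require {truck_at(t2,depot)}
    → {pkg_at(p3,depot), truck_at(t2,depot)}
  through step 2 (drive(t2,portB,depot)): drop {truck_at(t2,depot)}, keep {pkg_at(p3,depot)}, require {truck_at(t2,portB)}
    → {pkg_at(p3,depot), truck_at(t2,portB)}
  through step 1 (drive(t2,depot,portB)): drop {truck_at(t2,portB)}, keep {pkg_at(p3,depot)}, require {truck_at(t2,depot)}
    → {pkg_at(p3,depot), truck_at(t2,depot)}

== RESULT ==
["pkg_at(p3,depot)", "truck_at(t2,depot)"]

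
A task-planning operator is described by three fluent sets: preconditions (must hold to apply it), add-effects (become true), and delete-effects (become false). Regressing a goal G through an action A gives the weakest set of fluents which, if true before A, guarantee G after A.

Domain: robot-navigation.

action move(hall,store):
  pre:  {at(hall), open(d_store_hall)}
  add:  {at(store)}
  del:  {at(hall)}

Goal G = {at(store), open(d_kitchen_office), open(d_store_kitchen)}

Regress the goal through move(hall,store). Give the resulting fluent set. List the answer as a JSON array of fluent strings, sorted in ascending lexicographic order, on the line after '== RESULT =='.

Regress:
  G ∩ del = {}  (empty — regression defined)
  G \ add = {at(store), open(d_kitchen_office), open(d_store_kitchen)} \ {at(store)} = {open(d_kitchen_office), open(d_store_kitchen)}
  ∪ pre   = {open(d_kitchen_office), open(d_store_kitchen)} ∪ {at(hall), open(d_store_hall)}
          = {at(hall), open(d_kitchen_office), open(d_store_hall), open(d_store_kitchen)}

== RESULT ==
["at(hall)", "open(d_kitchen_office)", "open(d_store_hall)", "open(d_store_kitchen)"]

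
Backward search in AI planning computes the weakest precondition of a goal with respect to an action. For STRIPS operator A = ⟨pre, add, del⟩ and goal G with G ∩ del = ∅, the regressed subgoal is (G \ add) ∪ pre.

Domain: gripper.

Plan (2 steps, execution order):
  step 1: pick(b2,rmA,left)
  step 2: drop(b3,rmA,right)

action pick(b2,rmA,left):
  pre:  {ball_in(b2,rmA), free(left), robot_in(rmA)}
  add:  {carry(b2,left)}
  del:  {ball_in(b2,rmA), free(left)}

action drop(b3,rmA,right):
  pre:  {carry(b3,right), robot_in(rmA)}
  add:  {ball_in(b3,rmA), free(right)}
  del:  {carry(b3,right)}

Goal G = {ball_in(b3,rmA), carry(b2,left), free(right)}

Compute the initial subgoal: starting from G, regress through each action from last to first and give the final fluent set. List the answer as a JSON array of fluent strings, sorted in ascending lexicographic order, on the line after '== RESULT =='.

Regress step by step:
  through step 2 (drop(b3,rmA,right)): drop {ball_in(b3,rmA), free(right)}, keep {carry(b2,left)}, require {carry(b3,right), robot_in(rmA)}
    → {carry(b2,left), carry(b3,right), robot_in(rmA)}
  through step 1 (pick(b2,rmA,left)): drop {carry(b2,left)}, keep {carry(b3,right), robot_in(rmA)}, require {ball_in(b2,rmA), free(left), robot_in(rmA)}
    → {ball_in(b2,rmA), carry(b3,right), free(left), robot_in(rmA)}

== RESULT ==
["ball_in(b2,rmA)", "carry(b3,right)", "free(left)", "robot_in(rmA)"]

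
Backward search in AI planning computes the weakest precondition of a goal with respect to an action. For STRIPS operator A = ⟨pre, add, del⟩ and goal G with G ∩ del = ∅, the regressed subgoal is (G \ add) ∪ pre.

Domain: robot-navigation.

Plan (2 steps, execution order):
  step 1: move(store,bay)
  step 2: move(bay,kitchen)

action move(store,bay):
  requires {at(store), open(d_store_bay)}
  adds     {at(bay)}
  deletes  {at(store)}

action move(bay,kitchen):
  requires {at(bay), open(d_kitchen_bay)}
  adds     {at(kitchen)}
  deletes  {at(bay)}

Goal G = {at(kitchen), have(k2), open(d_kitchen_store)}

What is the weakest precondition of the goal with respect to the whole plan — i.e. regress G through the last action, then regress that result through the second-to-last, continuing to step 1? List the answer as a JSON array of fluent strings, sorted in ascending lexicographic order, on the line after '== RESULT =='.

Regress step by step:
  through step 2 (move(bay,kitchen)): drop {at(kitchen)}, keep {have(k2), open(d_kitchen_store)}, require {at(bay), open(d_kitchen_bay)}
    → {at(bay), have(k2), open(d_kitchen_bay), open(d_kitchen_store)}
  through step 1 (move(store,bay)): drop {at(bay)}, keep {have(k2), open(d_kitchen_bay), open(d_kitchen_store)}, require {at(store), open(d_store_bay)}
    → {at(store), have(k2), open(d_kitchen_bay), open(d_kitchen_store), open(d_store_bay)}

== RESULT ==
["at(store)", "have(k2)", "open(d_kitchen_bay)", "open(d_kitchen_store)", "open(d_store_bay)"]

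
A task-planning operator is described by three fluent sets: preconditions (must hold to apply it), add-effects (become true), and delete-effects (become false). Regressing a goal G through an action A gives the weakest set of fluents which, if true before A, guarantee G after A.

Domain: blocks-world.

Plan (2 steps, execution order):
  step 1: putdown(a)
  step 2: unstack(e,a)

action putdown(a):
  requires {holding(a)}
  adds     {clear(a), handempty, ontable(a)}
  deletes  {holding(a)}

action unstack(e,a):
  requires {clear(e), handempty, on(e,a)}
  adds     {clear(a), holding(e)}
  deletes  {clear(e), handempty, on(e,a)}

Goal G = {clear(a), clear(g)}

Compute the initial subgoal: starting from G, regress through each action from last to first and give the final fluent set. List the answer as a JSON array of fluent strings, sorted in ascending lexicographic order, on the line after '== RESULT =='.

Work backward from the goal:
  through step 2 (unstack(e,a)): drop {clear(a)}, keep {clear(g)}, require {clear(e), handempty, on(e,a)}
    → {clear(e), clear(g), handempty, on(e,a)}
  through step 1 (putdown(a)): drop {handempty}, keep {clear(e), clear(g), on(e,a)}, require {holding(a)}
    → {clear(e), clear(g), holding(a), on(e,a)}

== RESULT ==
["clear(e)", "clear(g)", "holding(a)", "on(e,a)"]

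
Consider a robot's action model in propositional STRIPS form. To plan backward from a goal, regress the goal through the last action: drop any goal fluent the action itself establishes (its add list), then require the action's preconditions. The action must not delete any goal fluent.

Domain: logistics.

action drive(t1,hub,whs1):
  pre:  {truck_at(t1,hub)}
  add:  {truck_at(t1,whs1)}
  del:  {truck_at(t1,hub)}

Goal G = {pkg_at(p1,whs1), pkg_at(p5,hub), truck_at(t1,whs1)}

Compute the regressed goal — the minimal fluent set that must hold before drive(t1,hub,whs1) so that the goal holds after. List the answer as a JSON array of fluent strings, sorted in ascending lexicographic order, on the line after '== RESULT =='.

Regress:
  G ∩ del = {}  (empty — regression defined)
  G \ add = {pkg_at(p1,whs1), pkg_at(p5,hub), truck_at(t1,whs1)} \ {truck_at(t1,whs1)} = {pkg_at(p1,whs1), pkg_at(p5,hub)}
  ∪ pre   = {pkg_at(p1,whs1), pkg_at(p5,hub)} ∪ {truck_at(t1,hub)}
          = {pkg_at(p1,whs1), pkg_at(p5,hub), truck_at(t1,hub)}

== RESULT ==
["pkg_at(p1,whs1)", "pkg_at(p5,hub)", "truck_at(t1,hub)"]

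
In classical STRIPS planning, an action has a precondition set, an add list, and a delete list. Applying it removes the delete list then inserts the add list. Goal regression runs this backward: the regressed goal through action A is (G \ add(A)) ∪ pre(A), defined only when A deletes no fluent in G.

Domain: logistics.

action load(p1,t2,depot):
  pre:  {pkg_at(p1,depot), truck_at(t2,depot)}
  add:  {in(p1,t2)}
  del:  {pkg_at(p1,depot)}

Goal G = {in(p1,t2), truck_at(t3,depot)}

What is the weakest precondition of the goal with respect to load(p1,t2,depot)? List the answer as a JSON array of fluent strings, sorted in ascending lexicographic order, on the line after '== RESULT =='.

Compute (G \ add) ∪ pre:
  G ∩ del = {}  (empty — regression defined)
  G \ add = {in(p1,t2), truck_at(t3,depot)} \ {in(p1,t2)} = {truck_at(t3,depot)}
  ∪ pre   = {truck_at(t3,depot)} ∪ {pkg_at(p1,depot), truck_at(t2,depot)}
          = {pkg_at(p1,depot), truck_at(t2,depot), truck_at(t3,depot)}

== RESULT ==
["pkg_at(p1,depot)", "truck_at(t2,depot)", "truck_at(t3,depot)"]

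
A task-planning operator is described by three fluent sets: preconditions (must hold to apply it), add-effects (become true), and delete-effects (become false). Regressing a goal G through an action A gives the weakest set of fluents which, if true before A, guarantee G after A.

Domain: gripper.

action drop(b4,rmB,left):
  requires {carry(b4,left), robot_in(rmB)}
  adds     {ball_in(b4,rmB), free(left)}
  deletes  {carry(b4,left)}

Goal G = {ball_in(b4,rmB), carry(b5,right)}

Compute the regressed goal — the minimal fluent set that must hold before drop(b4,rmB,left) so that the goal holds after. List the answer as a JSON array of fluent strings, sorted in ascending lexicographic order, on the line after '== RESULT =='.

Regress:
  G ∩ del = {}  (empty — regression defined)
  G \ add = {ball_in(b4,rmB), carry(b5,right)} \ {ball_in(b4,rmB), free(left)} = {carry(b5,right)}
  ∪ pre   = {carry(b5,right)} ∪ {carry(b4,left), robot_in(rmB)}
          = {carry(b4,left), carry(b5,right), robot_in(rmB)}

== RESULT ==
["carry(b4,left)", "carry(b5,right)", "robot_in(rmB)"]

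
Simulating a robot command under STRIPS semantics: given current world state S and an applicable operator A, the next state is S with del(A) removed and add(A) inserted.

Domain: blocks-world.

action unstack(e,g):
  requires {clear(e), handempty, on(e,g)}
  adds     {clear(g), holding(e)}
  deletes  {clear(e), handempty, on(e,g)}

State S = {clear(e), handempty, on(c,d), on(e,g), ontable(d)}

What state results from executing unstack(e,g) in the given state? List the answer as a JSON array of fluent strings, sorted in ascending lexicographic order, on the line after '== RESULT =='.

Compute (S \ del) ∪ add:
  pre ⊆ S: {clear(e), handempty, on(e,g)} ⊆ S  — applicable
  S \ del = {on(c,d), ontable(d)}
  ∪ add   = {clear(g), holding(e), on(c,d), ontable(d)}

== RESULT ==
["clear(g)", "holding(e)", "on(c,d)", "ontable(d)"]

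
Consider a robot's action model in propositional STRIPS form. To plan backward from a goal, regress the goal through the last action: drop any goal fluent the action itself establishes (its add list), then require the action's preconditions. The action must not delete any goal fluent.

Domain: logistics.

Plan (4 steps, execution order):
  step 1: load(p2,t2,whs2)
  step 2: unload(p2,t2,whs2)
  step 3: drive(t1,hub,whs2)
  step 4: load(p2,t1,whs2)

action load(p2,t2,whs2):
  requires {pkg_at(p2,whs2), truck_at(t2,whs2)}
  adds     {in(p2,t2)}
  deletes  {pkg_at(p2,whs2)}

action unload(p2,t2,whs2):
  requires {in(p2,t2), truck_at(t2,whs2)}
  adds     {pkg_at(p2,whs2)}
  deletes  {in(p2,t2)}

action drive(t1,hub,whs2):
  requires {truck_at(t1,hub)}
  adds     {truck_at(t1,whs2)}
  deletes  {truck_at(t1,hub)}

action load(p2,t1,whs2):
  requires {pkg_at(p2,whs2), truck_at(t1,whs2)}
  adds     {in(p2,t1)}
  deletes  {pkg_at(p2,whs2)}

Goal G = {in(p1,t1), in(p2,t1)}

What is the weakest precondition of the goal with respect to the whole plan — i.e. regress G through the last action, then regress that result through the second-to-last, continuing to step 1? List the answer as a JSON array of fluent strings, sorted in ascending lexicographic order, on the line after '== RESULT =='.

Regress step by step:
  through step 4 (load(p2,t1,whs2)): drop {in(p2,t1)}, keep {in(p1,t1)}, require {pkg_at(p2,whs2), truck_at(t1,whs2)}
    → {in(p1,t1), pkg_at(p2,whs2), truck_at(t1,whs2)}
  through step 3 (drive(t1,hub,whs2)): drop {truck_at(t1,whs2)}, keep {in(p1,t1), pkg_at(p2,whs2)}, require {truck_at(t1,hub)}
    → {in(p1,t1), pkg_at(p2,whs2), truck_at(t1,hub)}
  through step 2 (unload(p2,t2,whs2)): drop {pkg_at(p2,whs2)}, keep {in(p1,t1), truck_at(t1,hub)}, require {in(p2,t2), truck_at(t2,whs2)}
    → {in(p1,t1), in(p2,t2), truck_at(t1,hub), truck_at(t2,whs2)}
  through step 1 (load(p2,t2,whs2)): drop {in(p2,t2)}, keep {in(p1,t1), truck_at(t1,hub), truck_at(t2,whs2)}, require {pkg_at(p2,whs2), truck_at(t2,whs2)}
    → {in(p1,t1), pkg_at(p2,whs2), truck_at(t1,hub), truck_at(t2,whs2)}

== RESULT ==
["in(p1,t1)", "pkg_at(p2,whs2)", "truck_at(t1,hub)", "truck_at(t2,whs2)"]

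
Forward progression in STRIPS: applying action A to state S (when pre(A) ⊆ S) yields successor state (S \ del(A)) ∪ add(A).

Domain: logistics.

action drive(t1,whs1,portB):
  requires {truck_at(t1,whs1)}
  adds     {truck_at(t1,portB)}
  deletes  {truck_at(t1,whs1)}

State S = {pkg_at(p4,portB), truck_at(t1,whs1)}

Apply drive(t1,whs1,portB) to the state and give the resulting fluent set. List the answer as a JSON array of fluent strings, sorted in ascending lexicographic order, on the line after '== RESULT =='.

Progress:
  pre ⊆ S: {truck_at(t1,whs1)} ⊆ S  — applicable
  S \ del = {pkg_at(p4,portB)}
  ∪ add   = {pkg_at(p4,portB), truck_at(t1,portB)}

== RESULT ==
["pkg_at(p4,portB)", "truck_at(t1,portB)"]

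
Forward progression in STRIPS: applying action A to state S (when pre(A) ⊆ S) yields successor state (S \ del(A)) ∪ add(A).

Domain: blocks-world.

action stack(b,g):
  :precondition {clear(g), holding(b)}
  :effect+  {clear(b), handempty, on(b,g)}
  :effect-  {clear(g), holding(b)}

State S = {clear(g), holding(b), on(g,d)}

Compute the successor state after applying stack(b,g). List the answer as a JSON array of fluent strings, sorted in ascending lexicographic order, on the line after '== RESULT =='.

Progress:
  pre ⊆ S: {clear(g), holding(b)} ⊆ S  — applicable
  S \ del = {on(g,d)}
  ∪ add   = {clear(b), handempty, on(b,g), on(g,d)}

== RESULT ==
["clear(b)", "handempty", "on(b,g)", "on(g,d)"]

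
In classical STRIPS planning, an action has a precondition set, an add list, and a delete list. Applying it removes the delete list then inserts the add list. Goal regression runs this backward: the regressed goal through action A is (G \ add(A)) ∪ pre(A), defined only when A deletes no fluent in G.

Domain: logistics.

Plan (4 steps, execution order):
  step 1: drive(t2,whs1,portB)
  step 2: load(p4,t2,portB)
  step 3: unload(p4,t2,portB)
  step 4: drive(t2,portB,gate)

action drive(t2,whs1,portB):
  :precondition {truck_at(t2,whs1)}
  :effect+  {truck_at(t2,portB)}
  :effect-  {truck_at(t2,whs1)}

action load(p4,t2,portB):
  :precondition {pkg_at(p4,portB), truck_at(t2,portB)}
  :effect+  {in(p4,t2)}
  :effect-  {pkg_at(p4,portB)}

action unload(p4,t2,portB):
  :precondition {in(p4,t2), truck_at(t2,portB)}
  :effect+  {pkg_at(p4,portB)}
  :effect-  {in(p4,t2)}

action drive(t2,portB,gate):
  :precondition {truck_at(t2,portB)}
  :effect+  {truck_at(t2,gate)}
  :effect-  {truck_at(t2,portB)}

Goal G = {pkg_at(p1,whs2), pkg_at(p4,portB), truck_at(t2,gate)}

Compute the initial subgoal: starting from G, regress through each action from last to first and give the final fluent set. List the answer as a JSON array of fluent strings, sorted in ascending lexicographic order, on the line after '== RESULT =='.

Regress step by step:
  through step 4 (drive(t2,portB,gate)): drop {truck_at(t2,gate)}, keep {pkg_at(p1,whs2), pkg_at(p4,portB)}, require {truck_at(t2,portB)}
    → {pkg_at(p1,whs2), pkg_at(p4,portB), truck_at(t2,portB)}
  through step 3 (unload(p4,t2,portB)): drop {pkg_at(p4,portB)}, keep {pkg_at(p1,whs2), truck_at(t2,portB)}, require {in(p4,t2), truck_at(t2,portB)}
    → {in(p4,t2), pkg_at(p1,whs2), truck_at(t2,portB)}
  through step 2 (load(p4,t2,portB)): drop {in(p4,t2)}, keep {pkg_at(p1,whs2), truck_at(t2,portB)}, require {pkg_at(p4,portB), truck_at(t2,portB)}
    → {pkg_at(p1,whs2), pkg_at(p4,portB), truck_at(t2,portB)}
  through step 1 (drive(t2,whs1,portB)): drop {truck_at(t2,portB)}, keep {pkg_at(p1,whs2), pkg_at(p4,portB)}, require {truck_at(t2,whs1)}
    → {pkg_at(p1,whs2), pkg_at(p4,portB), truck_at(t2,whs1)}

== RESULT ==
["pkg_at(p1,whs2)", "pkg_at(p4,portB)", "truck_at(t2,whs1)"]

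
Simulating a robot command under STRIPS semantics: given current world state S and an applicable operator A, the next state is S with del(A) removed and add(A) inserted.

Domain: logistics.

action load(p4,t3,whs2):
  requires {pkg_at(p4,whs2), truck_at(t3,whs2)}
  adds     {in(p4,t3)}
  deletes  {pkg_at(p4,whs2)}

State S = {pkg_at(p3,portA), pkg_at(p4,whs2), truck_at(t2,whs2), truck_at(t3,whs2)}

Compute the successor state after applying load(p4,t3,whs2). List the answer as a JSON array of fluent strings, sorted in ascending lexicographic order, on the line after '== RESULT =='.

Progress:
  pre ⊆ S: {pkg_at(p4,whs2), truck_at(t3,whs2)} ⊆ S  — applicable
  S \ del = {pkg_at(p3,portA), truck_at(t2,whs2), truck_at(t3,whs2)}
  ∪ add   = {in(p4,t3), pkg_at(p3,portA), truck_at(t2,whs2), truck_at(t3,whs2)}

== RESULT ==
["in(p4,t3)", "pkg_at(p3,portA)", "truck_at(t2,whs2)", "truck_at(t3,whs2)"]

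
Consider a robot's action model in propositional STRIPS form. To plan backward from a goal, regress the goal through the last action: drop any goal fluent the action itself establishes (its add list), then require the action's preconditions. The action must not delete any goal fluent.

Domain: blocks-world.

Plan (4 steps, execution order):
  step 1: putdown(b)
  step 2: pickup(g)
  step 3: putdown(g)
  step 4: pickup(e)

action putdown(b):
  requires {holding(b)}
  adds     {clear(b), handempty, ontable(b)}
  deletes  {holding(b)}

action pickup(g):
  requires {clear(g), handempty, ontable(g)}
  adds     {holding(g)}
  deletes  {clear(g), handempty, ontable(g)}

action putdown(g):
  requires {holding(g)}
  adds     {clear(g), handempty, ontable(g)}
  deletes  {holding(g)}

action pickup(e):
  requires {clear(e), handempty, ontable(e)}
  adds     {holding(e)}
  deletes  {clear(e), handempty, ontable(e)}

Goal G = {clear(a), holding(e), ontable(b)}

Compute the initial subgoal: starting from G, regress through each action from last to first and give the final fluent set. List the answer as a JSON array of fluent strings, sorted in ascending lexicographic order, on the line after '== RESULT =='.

Work backward from the goal:
  through step 4 (pickup(e)): drop {holding(e)}, keep {clear(a), ontable(b)}, require {clear(e), handempty, ontable(e)}
    → {clear(a), clear(e), handempty, ontable(b), ontable(e)}
  through step 3 (putdown(g)): drop {handempty}, keep {clear(a), clear(e), ontable(b), ontable(e)}, require {holding(g)}
    → {clear(a), clear(e), holding(g), ontable(b), ontable(e)}
  through step 2 (pickup(g)): drop {holding(g)}, keep {clear(a), clear(e), ontable(b), ontable(e)}, require {clear(g), handempty, ontable(g)}
    → {clear(a), clear(e), clear(g), handempty, ontable(b), ontable(e), ontable(g)}
  through step 1 (putdown(b)): drop {handempty, ontable(b)}, keep {clear(a), clear(e), clear(g), ontable(e), ontable(g)}, require {holding(b)}
    → {clear(a), clear(e), clear(g), holding(b), ontable(e), ontable(g)}

== RESULT ==
["clear(a)", "clear(e)", "clear(g)", "holding(b)", "ontable(e)", "ontable(g)"]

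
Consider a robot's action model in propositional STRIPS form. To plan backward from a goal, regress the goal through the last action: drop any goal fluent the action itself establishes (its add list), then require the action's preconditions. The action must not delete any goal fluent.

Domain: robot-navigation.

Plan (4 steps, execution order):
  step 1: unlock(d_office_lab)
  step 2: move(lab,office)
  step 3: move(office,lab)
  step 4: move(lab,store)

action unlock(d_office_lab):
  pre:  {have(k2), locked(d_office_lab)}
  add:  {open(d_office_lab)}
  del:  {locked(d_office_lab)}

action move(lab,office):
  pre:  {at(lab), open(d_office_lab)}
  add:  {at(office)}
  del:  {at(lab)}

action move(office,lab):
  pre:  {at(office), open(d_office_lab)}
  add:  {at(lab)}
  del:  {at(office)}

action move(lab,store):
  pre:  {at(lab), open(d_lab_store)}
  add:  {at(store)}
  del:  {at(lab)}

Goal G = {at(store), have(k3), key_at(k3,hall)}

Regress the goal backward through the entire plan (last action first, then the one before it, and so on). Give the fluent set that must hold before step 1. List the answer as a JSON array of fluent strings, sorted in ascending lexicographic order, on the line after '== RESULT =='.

Work backward from the goal:
  through step 4 (move(lab,store)): drop {at(store)}, keep {have(k3), key_at(k3,hall)}, require {at(lab), open(d_lab_store)}
    → {at(lab), have(k3), key_at(k3,hall), open(d_lab_store)}
  through step 3 (move(office,lab)): drop {at(lab)}, keep {have(k3), key_at(k3,hall), open(d_lab_store)}, require {at(office), open(d_office_lab)}
    → {at(office), have(k3), key_at(k3,hall), open(d_lab_store), open(d_office_lab)}
  through step 2 (move(lab,office)): drop {at(office)}, keep {have(k3), key_at(k3,hall), open(d_lab_store), open(d_office_lab)}, require {at(lab), open(d_office_lab)}
    → {at(lab), have(k3), key_at(k3,hall), open(d_lab_store), open(d_office_lab)}
  through step 1 (unlock(d_office_lab)): drop {open(d_office_lab)}, keep {at(lab), have(k3), key_at(k3,hall), open(d_lab_store)}, require {have(k2), locked(d_office_lab)}
    → {at(lab), have(k2), have(k3), key_at(k3,hall), locked(d_office_lab), open(d_lab_store)}

== RESULT ==
["at(lab)", "have(k2)", "have(k3)", "key_at(k3,hall)", "locked(d_office_lab)", "open(d_lab_store)"]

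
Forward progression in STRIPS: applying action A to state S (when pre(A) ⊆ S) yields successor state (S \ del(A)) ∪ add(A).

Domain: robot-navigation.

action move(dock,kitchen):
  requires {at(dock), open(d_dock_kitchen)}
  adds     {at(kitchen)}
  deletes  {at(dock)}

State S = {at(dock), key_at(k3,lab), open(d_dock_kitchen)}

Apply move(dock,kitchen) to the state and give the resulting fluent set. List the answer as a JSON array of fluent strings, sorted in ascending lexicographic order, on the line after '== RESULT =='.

Compute (S \ del) ∪ add:
  pre ⊆ S: {at(dock), open(d_dock_kitchen)} ⊆ S  — applicable
  S \ del = {key_at(k3,lab), open(d_dock_kitchen)}
  ∪ add   = {at(kitchen), key_at(k3,lab), open(d_dock_kitchen)}

== RESULT ==
["at(kitchen)", "key_at(k3,lab)", "open(d_dock_kitchen)"]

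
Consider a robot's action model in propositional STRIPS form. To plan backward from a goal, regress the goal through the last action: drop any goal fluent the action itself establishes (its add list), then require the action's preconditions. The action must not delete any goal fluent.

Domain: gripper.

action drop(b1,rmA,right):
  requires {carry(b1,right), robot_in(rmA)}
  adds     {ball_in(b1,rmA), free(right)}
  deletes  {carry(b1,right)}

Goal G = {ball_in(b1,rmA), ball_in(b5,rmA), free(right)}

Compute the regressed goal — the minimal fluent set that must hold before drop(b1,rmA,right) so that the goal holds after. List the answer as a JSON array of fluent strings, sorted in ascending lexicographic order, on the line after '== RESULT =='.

Compute (G \ add) ∪ pre:
  G ∩ del = {}  (empty — regression defined)
  G \ add = {ball_in(b1,rmA), ball_in(b5,rmA), free(right)} \ {ball_in(b1,rmA), free(right)} = {ball_in(b5,rmA)}
  ∪ pre   = {ball_in(b5,rmA)} ∪ {carry(b1,right), robot_in(rmA)}
          = {ball_in(b5,rmA), carry(b1,right), robot_in(rmA)}

== RESULT ==
["ball_in(b5,rmA)", "carry(b1,right)", "robot_in(rmA)"]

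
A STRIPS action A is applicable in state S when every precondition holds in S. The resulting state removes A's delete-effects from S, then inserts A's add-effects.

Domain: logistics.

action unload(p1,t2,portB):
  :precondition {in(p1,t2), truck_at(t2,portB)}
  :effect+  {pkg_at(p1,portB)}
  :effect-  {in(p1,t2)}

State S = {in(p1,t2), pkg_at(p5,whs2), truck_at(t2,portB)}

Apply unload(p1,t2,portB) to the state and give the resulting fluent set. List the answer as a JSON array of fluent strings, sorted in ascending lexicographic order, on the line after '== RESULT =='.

Progress:
  pre ⊆ S: {in(p1,t2), truck_at(t2,portB)} ⊆ S  — applicable
  S \ del = {pkg_at(p5,whs2), truck_at(t2,portB)}
  ∪ add   = {pkg_at(p1,portB), pkg_at(p5,whs2), truck_at(t2,portB)}

== RESULT ==
["pkg_at(p1,portB)", "pkg_at(p5,whs2)", "truck_at(t2,portB)"]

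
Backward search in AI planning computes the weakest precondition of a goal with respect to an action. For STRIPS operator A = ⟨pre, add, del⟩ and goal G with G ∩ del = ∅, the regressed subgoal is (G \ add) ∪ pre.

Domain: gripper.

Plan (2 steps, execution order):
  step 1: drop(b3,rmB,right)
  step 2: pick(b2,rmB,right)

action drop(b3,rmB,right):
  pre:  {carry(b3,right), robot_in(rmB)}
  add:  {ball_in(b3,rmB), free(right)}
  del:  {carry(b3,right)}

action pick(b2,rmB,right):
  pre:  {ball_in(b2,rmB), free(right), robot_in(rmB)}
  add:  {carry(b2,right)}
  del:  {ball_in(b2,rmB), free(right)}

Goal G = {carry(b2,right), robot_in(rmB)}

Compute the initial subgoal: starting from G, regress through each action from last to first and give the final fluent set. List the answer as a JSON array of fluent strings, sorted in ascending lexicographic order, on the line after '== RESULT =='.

Work backward from the goal:
  through step 2 (pick(b2,rmB,right)): drop {carry(b2,right)}, keep {robot_in(rmB)}, require {ball_in(b2,rmB), free(right), robot_in(rmB)}
    → {ball_in(b2,rmB), free(right), robot_in(rmB)}
  through step 1 (drop(b3,rmB,right)): drop {free(right)}, keep {ball_in(b2,rmB), robot_in(rmB)}, require {carry(b3,right), robot_in(rmB)}
    → {ball_in(b2,rmB), carry(b3,right), robot_in(rmB)}

== RESULT ==
["ball_in(b2,rmB)", "carry(b3,right)", "robot_in(rmB)"]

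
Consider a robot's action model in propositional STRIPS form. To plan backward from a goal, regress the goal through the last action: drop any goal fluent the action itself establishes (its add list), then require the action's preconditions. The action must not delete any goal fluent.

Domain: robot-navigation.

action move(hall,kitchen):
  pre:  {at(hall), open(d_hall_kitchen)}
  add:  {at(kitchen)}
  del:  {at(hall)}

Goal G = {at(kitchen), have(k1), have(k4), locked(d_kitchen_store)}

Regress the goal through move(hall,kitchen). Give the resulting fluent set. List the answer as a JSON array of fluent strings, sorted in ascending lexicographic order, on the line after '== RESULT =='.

Compute (G \ add) ∪ pre:
  G ∩ del = {}  (empty — regression defined)
  G \ add = {at(kitchen), have(k1), have(k4), locked(d_kitchen_store)} \ {at(kitchen)} = {have(k1), have(k4), locked(d_kitchen_store)}
  ∪ pre   = {have(k1), have(k4), locked(d_kitchen_store)} ∪ {at(hall), open(d_hall_kitchen)}
          = {at(hall), have(k1), have(k4), locked(d_kitchen_store), open(d_hall_kitchen)}

== RESULT ==
["at(hall)", "have(k1)", "have(k4)", "locked(d_kitchen_store)", "open(d_hall_kitchen)"]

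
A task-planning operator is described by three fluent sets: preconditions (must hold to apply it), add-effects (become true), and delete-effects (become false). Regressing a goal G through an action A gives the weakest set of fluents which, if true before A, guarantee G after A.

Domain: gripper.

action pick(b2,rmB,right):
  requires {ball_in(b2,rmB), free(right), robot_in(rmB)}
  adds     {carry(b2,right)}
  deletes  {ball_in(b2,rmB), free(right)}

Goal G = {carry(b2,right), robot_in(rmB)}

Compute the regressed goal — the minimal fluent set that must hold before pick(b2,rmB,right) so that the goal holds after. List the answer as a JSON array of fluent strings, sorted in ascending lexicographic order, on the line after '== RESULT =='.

Regress:
  G ∩ del = {}  (empty — regression defined)
  G \ add = {carry(b2,right), robot_in(rmB)} \ {carry(b2,right)} = {robot_in(rmB)}
  ∪ pre   = {robot_in(rmB)} ∪ {ball_in(b2,rmB), free(right), robot_in(rmB)}
          = {ball_in(b2,rmB), free(right), robot_in(rmB)}

== RESULT ==
["ball_in(b2,rmB)", "free(right)", "robot_in(rmB)"]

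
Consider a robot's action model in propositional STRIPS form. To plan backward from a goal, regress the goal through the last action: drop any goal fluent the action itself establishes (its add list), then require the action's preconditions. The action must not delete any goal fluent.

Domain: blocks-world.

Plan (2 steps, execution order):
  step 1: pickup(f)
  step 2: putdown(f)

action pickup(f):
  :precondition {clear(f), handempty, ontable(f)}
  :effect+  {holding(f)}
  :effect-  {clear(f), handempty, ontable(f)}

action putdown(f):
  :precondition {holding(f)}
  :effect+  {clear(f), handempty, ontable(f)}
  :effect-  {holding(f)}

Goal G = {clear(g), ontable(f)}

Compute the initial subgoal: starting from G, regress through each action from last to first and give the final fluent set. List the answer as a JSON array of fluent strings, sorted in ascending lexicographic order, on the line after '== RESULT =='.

Regress step by step:
  through step 2 (putdown(f)): drop {ontable(f)}, keep {clear(g)}, require {holding(f)}
    → {clear(g), holding(f)}
  through step 1 (pickup(f)): drop {holding(f)}, keep {clear(g)}, require {clear(f), handempty, ontable(f)}
    → {clear(f), clear(g), handempty, ontable(f)}

== RESULT ==
["clear(f)", "clear(g)", "handempty", "ontable(f)"]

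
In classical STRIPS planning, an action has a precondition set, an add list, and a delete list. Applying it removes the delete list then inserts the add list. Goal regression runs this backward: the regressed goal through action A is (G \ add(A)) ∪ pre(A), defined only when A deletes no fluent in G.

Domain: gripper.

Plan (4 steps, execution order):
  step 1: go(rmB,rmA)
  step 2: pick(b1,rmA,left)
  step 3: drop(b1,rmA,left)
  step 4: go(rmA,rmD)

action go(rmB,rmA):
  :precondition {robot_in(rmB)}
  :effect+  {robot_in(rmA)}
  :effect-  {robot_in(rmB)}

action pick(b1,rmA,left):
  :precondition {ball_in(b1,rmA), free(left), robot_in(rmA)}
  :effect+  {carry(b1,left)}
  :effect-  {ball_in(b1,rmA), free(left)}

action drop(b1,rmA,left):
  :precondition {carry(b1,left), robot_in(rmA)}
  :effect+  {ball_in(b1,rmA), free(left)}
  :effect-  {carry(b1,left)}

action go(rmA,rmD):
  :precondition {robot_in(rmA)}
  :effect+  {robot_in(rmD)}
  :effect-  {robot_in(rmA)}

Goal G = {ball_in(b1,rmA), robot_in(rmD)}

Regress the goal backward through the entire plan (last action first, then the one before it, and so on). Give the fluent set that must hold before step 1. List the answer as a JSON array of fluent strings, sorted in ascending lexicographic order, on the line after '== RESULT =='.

Regress step by step:
  through step 4 (go(rmA,rmD)): drop {robot_in(rmD)}, keep {ball_in(b1,rmA)}, require {robot_in(rmA)}
    → {ball_in(b1,rmA), robot_in(rmA)}
  through step 3 (drop(b1,rmA,left)): drop {ball_in(b1,rmA)}, keep {robot_in(rmA)}, require {carry(b1,left), robot_in(rmA)}
    → {carry(b1,left), robot_in(rmA)}
  through step 2 (pick(b1,rmA,left)): drop {carry(b1,left)}, keep {robot_in(rmA)}, require {ball_in(b1,rmA), free(left), robot_in(rmA)}
    → {ball_in(b1,rmA), free(left), robot_in(rmA)}
  through step 1 (go(rmB,rmA)): drop {robot_in(rmA)}, keep {ball_in(b1,rmA), free(left)}, require {robot_in(rmB)}
    → {ball_in(b1,rmA), free(left), robot_in(rmB)}

== RESULT ==
["ball_in(b1,rmA)", "free(left)", "robot_in(rmB)"]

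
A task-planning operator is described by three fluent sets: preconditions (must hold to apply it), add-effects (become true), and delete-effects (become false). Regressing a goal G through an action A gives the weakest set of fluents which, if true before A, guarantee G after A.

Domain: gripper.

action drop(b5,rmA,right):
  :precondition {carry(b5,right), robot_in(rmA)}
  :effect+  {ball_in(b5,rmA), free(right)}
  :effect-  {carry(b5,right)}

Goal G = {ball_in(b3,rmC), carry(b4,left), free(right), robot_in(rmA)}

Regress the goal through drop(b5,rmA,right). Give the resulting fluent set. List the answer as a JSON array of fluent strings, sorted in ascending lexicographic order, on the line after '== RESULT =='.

Regress:
  G ∩ del = {}  (empty — regression defined)
  G \ add = {ball_in(b3,rmC), carry(b4,left), free(right), robot_in(rmA)} \ {ball_in(b5,rmA), free(right)} = {ball_in(b3,rmC), carry(b4,left), robot_in(rmA)}
  ∪ pre   = {ball_in(b3,rmC), carry(b4,left), robot_in(rmA)} ∪ {carry(b5,right), robot_in(rmA)}
          = {ball_in(b3,rmC), carry(b4,left), carry(b5,right), robot_in(rmA)}

== RESULT ==
["ball_in(b3,rmC)", "carry(b4,left)", "carry(b5,right)", "robot_in(rmA)"]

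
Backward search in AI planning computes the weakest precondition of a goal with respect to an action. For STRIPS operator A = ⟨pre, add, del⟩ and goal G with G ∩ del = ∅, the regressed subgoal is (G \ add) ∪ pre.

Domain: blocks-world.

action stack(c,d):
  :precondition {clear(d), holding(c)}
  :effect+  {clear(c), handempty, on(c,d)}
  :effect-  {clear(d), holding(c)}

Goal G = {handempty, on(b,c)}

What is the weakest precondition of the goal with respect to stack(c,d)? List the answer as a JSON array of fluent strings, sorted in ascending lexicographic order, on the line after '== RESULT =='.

Compute (G \ add) ∪ pre:
  G ∩ del = {}  (empty — regression defined)
  G \ add = {handempty, on(b,c)} \ {clear(c), handempty, on(c,d)} = {on(b,c)}
  ∪ pre   = {on(b,c)} ∪ {clear(d), holding(c)}
          = {clear(d), holding(c), on(b,c)}

== RESULT ==
["clear(d)", "holding(c)", "on(b,c)"]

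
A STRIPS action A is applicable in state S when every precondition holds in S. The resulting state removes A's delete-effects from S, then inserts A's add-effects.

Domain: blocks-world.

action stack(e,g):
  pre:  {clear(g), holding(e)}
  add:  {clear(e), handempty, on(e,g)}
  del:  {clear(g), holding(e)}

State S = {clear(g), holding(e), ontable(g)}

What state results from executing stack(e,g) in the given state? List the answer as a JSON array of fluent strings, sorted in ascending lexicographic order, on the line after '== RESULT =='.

Progress:
  pre ⊆ S: {clear(g), holding(e)} ⊆ S  — applicable
  S \ del = {ontable(g)}
  ∪ add   = {clear(e), handempty, on(e,g), ontable(g)}

== RESULT ==
["clear(e)", "handempty", "on(e,g)", "ontable(g)"]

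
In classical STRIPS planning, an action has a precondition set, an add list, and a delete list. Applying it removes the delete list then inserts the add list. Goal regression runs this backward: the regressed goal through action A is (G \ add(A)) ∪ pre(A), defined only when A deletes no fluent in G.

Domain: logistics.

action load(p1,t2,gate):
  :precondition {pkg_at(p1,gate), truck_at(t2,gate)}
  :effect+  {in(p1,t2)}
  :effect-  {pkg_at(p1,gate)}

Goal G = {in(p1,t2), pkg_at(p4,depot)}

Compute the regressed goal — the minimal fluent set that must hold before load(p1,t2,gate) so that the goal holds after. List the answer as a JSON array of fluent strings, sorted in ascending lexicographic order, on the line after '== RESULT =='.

Regress:
  G ∩ del = {}  (empty — regression defined)
  G \ add = {in(p1,t2), pkg_at(p4,depot)} \ {in(p1,t2)} = {pkg_at(p4,depot)}
  ∪ pre   = {pkg_at(p4,depot)} ∪ {pkg_at(p1,gate), truck_at(t2,gate)}
          = {pkg_at(p1,gate), pkg_at(p4,depot), truck_at(t2,gate)}

== RESULT ==
["pkg_at(p1,gate)", "pkg_at(p4,depot)", "truck_at(t2,gate)"]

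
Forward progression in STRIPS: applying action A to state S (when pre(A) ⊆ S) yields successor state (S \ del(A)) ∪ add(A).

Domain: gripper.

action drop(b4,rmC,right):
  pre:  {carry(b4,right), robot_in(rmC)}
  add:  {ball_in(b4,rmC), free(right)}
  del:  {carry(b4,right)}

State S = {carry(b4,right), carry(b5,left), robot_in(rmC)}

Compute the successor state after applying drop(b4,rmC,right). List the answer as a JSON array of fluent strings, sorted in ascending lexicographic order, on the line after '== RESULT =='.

Progress:
  pre ⊆ S: {carry(b4,right), robot_in(rmC)} ⊆ S  — applicable
  S \ del = {carry(b5,left), robot_in(rmC)}
  ∪ add   = {ball_in(b4,rmC), carry(b5,left), free(right), robot_in(rmC)}

== RESULT ==
["ball_in(b4,rmC)", "carry(b5,left)", "free(right)", "robot_in(rmC)"]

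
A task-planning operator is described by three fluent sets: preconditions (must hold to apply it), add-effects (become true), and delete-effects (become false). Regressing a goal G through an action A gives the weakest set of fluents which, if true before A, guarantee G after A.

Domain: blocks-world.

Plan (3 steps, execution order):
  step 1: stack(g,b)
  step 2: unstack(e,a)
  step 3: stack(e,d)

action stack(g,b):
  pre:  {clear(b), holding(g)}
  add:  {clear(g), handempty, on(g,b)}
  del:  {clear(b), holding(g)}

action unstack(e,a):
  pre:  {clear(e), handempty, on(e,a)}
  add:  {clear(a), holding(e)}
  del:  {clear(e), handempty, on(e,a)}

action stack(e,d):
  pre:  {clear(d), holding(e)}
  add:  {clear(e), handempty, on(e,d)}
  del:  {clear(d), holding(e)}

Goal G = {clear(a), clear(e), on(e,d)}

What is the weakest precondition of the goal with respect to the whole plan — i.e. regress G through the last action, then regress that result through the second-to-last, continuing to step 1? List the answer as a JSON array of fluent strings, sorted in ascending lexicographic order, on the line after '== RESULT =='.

Regress step by step:
  through step 3 (stack(e,d)): drop {clear(e), on(e,d)}, keep {clear(a)}, require {clear(d), holding(e)}
    → {clear(a), clear(d), holding(e)}
  through step 2 (unstack(e,a)): drop {clear(a), holding(e)}, keep {clear(d)}, require {clear(e), handempty, on(e,a)}
    → {clear(d), clear(e), handempty, on(e,a)}
  through step 1 (stack(g,b)): drop {handempty}, keep {clear(d), clear(e), on(e,a)}, require {clear(b), holding(g)}
    → {clear(b), clear(d), clear(e), holding(g), on(e,a)}

== RESULT ==
["clear(b)", "clear(d)", "clear(e)", "holding(g)", "on(e,a)"]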